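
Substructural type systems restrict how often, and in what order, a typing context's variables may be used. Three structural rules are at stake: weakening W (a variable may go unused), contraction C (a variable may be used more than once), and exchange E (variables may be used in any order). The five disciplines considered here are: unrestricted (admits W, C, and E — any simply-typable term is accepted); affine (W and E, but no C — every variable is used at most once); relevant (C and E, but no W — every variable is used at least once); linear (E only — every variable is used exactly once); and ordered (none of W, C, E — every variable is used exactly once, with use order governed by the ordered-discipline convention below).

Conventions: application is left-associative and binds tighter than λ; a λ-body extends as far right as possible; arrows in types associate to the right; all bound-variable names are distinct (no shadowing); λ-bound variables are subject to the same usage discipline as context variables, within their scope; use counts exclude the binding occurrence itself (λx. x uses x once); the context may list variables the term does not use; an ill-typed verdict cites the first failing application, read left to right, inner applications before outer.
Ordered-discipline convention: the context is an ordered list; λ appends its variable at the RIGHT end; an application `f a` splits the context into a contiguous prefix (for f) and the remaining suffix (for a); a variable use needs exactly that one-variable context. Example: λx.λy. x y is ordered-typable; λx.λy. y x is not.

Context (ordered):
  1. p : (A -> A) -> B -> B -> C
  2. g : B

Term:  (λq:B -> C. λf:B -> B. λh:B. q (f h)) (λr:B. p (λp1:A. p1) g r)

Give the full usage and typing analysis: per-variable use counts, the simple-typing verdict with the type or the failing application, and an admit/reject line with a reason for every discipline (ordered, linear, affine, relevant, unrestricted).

use counts: p: 1×, g: 1×, q [bound]: 1×, f [bound]: 1×, h [bound]: 1×, r [bound]: 1×, p1 [bound]: 1×
use order (left to right): q, f, h, p, p1, g, r
typing: the term checks, with type (B -> B) -> B -> C
ordered ✓ (p, g, q, f, h, r, p1: once each, no exchange needed)
linear ✓ (exactly-once usage across p, g, q, f, h, r, p1)
affine ✓ (none of p, g, q, f, h, r, p1 used more than once)
relevant ✓ (at least one use each (p, g, q, f, h, r, p1))
unrestricted ✓ (simply typable at (B -> B) -> B -> C; W, C, E all held)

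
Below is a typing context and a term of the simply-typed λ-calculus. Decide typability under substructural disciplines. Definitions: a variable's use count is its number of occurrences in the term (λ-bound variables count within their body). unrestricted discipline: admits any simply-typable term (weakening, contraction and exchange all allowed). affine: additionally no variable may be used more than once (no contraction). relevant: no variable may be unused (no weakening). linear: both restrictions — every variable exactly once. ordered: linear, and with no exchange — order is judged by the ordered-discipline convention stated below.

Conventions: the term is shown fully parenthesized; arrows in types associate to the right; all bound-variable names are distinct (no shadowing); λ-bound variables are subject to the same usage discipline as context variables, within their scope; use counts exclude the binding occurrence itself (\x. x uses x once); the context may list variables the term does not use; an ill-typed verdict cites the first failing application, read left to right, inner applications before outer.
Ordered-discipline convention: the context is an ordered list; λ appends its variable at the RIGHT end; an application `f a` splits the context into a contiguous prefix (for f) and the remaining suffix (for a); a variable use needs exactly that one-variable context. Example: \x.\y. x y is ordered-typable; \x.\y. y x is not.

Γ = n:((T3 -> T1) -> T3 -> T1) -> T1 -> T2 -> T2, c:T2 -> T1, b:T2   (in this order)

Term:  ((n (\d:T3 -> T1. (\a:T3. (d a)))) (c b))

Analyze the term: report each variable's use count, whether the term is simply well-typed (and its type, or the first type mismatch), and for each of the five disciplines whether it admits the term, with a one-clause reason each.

usage: n ×1, c ×1, b ×1, d (λ-bound) ×1, a (λ-bound) ×1
uses in reading order: n, d, a, c, b
typing: well-typed at T2 -> T2
ordered: ✓ — n, c, b, d, a once each; derivable with no W/C/E
linear: ✓ — n, c, b, d, a: one use apiece
affine: ✓ — n, c, b, d, a: no repeats, contraction unneeded
relevant: ✓ — none of n, c, b, d, a goes unused
unrestricted: ✓ — simply typable at T2 -> T2; W, C, E all held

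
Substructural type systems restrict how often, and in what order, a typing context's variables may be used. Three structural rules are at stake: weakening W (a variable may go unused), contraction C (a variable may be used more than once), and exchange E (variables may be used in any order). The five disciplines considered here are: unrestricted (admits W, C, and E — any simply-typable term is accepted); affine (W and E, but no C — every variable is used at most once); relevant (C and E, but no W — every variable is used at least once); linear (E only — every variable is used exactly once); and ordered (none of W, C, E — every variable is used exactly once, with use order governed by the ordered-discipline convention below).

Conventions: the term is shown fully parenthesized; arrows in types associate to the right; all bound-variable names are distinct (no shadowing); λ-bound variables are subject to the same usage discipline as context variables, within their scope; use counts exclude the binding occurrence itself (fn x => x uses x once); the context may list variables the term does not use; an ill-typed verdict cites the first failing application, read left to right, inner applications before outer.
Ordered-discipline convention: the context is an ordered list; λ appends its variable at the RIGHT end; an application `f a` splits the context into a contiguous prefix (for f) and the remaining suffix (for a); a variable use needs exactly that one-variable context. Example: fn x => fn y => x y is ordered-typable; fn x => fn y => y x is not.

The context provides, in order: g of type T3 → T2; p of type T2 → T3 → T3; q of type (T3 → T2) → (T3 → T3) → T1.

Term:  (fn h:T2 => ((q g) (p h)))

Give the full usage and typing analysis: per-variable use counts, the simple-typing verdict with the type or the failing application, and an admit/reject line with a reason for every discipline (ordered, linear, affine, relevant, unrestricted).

variable uses: g ×1, p ×1, q ×1, h (bound) ×1
order of uses: q, g, p, h
typing: ✓ — T2 → T1
ordered ✗ (no contiguous prefix/suffix split fits q, g, p, h)
linear ✓ (each of g, p, q, h used exactly once)
affine ✓ (at most one use each (g, p, q, h))
relevant ✓ (at least one use each (g, p, q, h))
unrestricted ✓ (well-typed at T2 → T1; no restrictions here)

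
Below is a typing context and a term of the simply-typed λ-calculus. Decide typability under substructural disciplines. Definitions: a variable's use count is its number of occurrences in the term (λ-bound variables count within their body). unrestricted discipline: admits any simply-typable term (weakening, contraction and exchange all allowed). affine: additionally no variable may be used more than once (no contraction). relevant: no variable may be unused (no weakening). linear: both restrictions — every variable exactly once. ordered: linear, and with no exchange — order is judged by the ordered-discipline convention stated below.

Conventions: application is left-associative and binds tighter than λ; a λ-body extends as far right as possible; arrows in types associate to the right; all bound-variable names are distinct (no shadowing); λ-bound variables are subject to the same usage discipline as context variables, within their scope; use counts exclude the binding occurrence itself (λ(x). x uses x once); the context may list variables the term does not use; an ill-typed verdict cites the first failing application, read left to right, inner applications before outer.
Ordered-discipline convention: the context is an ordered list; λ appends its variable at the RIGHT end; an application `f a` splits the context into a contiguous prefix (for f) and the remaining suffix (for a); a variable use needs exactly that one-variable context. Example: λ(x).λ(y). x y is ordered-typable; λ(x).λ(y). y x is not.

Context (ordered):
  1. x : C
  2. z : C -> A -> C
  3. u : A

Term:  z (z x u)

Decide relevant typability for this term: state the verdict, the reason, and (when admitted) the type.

yes — x, z, u: all used, weakening unneeded; term : A -> C
variable uses: x=1, z=2, u=1
left-to-right use order: z, z, x, u
typing: well-typed at A -> C
all disciplines: ordered ✗ · linear ✗ · affine ✗ · relevant ✓ · unrestricted ✓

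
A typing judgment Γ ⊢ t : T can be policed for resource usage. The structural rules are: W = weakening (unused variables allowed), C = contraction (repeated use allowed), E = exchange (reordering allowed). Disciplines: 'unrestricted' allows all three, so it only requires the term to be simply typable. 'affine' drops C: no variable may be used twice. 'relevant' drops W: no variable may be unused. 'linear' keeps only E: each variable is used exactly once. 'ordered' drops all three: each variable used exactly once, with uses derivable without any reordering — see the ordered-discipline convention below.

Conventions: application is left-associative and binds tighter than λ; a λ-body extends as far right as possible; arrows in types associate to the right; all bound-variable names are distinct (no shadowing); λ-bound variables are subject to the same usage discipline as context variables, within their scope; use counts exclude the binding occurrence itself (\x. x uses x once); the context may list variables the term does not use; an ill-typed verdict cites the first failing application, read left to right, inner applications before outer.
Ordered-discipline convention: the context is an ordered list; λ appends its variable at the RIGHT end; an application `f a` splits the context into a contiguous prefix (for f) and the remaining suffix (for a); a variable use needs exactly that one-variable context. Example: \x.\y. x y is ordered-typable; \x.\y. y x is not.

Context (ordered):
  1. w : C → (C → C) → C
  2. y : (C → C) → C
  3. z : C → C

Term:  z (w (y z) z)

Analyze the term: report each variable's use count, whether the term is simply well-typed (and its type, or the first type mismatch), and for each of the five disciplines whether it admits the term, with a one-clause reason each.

use counts: w: 1×, y: 1×, z: 3×
uses in reading order: z, w, y, z, z
typing: well-typed — term : C
ordered ✗ (uses contraction: z ×3)
linear ✗ (uses contraction: z ×3)
affine ✗ (uses contraction: z ×3)
relevant ✓ (every one of w, y, z appears)
unrestricted ✓ (well-typed at C; no restrictions here)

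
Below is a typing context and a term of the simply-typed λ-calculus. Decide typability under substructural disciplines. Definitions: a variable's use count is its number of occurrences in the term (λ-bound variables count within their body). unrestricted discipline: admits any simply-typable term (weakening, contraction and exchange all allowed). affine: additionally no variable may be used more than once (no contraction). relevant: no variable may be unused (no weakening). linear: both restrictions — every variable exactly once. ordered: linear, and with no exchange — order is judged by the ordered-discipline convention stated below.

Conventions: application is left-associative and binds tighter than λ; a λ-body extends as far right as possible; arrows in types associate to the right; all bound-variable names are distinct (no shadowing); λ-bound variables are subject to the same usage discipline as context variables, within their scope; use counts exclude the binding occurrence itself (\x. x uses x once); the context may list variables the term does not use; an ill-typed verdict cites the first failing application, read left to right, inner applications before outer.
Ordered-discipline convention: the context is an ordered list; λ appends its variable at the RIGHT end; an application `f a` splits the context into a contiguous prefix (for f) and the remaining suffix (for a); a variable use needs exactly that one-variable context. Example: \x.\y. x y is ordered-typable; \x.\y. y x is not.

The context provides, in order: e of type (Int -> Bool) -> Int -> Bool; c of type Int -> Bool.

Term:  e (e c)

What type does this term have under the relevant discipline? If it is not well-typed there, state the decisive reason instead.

term : Int -> Bool
counts: e: 2×, c: 1×
uses in reading order: e, e, c
typing: ✓ — Int -> Bool
per-discipline verdicts: ordered ✗ · linear ✗ · affine ✗ · relevant ✓ · unrestricted ✓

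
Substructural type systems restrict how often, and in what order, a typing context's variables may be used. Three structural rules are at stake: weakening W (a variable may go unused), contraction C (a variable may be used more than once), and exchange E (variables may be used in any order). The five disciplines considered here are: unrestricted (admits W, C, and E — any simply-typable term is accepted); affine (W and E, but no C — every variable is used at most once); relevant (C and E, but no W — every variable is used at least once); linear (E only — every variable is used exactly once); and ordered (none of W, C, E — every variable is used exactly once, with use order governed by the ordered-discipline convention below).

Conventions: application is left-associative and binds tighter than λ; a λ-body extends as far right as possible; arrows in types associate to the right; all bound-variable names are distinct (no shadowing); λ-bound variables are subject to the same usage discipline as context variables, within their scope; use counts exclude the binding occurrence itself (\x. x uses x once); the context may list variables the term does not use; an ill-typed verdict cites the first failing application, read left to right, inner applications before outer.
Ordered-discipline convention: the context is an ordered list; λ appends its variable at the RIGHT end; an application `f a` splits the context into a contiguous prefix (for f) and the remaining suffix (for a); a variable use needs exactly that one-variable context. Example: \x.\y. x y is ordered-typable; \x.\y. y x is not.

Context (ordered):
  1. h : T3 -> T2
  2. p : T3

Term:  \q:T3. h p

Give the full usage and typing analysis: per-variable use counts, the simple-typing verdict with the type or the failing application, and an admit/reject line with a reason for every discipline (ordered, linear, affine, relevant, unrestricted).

use counts: h: 1×; p: 1×; q (bound): 0×
order of uses: h, p
typing: well-typed at T3 -> T2
ordered: ✗ — unused: q — weakening required
linear: ✗ — unused: q — weakening required
affine: ✓ — no duplicate uses among h, p, q
relevant: ✗ — unused: q — weakening required
unrestricted: ✓ — typability at T3 -> T2 is all that's needed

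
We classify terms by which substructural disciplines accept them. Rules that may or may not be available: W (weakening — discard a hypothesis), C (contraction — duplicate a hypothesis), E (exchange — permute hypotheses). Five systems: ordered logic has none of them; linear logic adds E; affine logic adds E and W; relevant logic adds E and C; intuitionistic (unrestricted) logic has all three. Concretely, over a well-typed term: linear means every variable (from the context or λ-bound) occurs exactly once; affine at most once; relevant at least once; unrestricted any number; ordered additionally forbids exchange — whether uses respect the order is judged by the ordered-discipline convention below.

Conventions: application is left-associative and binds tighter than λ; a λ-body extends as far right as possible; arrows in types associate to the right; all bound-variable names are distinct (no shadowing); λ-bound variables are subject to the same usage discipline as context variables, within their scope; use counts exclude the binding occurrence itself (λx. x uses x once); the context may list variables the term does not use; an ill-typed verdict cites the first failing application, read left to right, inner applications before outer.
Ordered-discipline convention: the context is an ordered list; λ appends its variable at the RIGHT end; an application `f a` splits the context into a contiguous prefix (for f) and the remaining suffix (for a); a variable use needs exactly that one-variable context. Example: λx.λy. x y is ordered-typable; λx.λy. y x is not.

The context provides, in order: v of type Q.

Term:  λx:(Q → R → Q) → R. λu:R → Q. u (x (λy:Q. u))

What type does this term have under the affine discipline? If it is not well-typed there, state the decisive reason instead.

not well-typed under affine — repeated use of u ×2
use counts: v ×0, x (λ-bound) ×1, u (λ-bound) ×2, y (λ-bound) ×0
left-to-right use order: u, x, u
typing: the term checks, with type ((Q → R → Q) → R) → (R → Q) → Q
summary: ordered ✗; linear ✗; affine ✗; relevant ✗; unrestricted ✓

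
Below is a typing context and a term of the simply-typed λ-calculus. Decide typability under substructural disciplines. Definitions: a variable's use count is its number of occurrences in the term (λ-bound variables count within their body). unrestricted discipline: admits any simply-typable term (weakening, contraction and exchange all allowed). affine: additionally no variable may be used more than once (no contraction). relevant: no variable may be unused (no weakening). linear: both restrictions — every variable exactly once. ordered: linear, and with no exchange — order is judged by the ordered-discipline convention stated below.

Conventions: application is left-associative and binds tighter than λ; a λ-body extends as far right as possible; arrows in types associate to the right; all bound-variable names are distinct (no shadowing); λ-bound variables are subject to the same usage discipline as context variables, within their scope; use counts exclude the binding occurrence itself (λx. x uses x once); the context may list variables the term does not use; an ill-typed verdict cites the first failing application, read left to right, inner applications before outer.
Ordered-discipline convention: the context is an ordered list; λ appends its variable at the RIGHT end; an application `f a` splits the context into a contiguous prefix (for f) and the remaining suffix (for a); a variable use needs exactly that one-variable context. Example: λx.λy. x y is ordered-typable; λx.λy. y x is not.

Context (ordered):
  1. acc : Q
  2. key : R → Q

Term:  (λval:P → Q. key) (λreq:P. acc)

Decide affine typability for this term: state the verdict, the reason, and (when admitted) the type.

yes — at most one use each (acc, key, val, req); term : R → Q
variable uses: acc ×1; key ×1; val (bound) ×0; req (bound) ×0
uses in reading order: key, acc
typing: ✓ — R → Q
summary: ordered ✗, linear ✗, affine ✓, relevant ✗, unrestricted ✓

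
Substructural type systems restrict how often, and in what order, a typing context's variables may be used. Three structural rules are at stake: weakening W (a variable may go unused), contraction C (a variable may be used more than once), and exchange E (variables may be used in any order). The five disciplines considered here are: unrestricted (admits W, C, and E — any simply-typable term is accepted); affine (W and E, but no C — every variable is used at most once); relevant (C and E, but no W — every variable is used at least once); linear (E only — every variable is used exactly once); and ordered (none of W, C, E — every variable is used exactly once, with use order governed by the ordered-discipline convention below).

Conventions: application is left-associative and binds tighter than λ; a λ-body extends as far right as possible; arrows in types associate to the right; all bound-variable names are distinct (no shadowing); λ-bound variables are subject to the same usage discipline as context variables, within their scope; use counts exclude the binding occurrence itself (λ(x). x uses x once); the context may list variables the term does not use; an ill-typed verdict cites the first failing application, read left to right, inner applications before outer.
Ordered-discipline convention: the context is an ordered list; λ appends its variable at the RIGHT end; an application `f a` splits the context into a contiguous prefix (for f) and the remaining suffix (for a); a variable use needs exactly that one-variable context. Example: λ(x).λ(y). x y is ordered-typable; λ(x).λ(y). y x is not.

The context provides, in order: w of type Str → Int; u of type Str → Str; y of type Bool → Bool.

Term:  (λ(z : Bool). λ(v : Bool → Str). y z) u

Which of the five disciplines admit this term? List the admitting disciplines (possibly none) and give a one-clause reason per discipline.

admitted by: none
variable uses: w: 0×, u: 1×, y: 1×, z (bound): 1×, v (bound): 0×
left-to-right use order: y, z, u
typing: ill-typed: an application expects Bool but receives Str → Str
ordered ✗ (fails simple typing)
linear ✗ (a type mismatch blocks all five)
affine ✗ (the type mismatch rejects it)
relevant ✗ (not simply typable)
unrestricted ✗ (fails simple typing)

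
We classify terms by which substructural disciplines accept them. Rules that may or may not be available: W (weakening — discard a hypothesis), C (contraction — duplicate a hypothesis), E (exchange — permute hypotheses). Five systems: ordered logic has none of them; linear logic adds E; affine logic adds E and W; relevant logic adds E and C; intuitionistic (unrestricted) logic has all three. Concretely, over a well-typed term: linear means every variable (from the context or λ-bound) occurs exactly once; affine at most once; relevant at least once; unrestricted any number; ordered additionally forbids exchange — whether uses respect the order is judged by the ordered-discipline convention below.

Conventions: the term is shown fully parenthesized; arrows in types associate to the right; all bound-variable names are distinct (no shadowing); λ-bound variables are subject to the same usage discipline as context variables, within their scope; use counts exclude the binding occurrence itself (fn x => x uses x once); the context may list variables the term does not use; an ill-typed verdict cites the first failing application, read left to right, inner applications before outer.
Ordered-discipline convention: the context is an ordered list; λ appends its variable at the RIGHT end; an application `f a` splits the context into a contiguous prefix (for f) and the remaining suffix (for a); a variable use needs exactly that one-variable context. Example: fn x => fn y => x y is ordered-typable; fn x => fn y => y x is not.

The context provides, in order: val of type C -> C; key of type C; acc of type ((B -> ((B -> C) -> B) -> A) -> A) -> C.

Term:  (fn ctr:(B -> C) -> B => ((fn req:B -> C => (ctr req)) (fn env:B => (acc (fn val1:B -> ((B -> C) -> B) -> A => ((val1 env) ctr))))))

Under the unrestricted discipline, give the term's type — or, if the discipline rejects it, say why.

term : ((B -> C) -> B) -> B
variable uses: val ×0, key ×0, acc ×1, ctr (bound) ×2, req (bound) ×1, env (bound) ×1, val1 (bound) ×1
use order (left to right): ctr, req, acc, val1, env, ctr
typing: well-typed at ((B -> C) -> B) -> B
across the five disciplines: ordered ✗ · linear ✗ · affine ✗ · relevant ✗ · unrestricted ✓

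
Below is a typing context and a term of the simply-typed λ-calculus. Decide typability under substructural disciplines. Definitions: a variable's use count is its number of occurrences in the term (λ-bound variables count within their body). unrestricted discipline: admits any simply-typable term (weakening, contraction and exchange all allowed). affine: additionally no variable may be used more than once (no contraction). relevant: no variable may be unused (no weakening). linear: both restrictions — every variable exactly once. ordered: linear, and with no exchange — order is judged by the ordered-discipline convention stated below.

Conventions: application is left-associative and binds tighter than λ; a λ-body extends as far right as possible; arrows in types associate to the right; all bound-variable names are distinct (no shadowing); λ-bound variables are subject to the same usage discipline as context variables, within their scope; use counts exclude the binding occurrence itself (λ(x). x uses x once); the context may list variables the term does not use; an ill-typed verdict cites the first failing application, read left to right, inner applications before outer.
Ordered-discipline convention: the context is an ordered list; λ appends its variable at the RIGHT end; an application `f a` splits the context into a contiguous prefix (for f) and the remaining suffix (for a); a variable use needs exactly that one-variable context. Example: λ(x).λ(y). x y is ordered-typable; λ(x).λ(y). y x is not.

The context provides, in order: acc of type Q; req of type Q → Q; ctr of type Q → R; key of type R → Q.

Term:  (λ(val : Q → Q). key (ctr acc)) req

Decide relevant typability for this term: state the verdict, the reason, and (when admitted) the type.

no — val left unused
variable uses: acc ×1, req ×1, ctr ×1, key ×1, val [bound] ×0
use order (left to right): key, ctr, acc, req
typing: well-typed at Q
across the five disciplines: ordered ✗ | linear ✗ | affine ✓ | relevant ✗ | unrestricted ✓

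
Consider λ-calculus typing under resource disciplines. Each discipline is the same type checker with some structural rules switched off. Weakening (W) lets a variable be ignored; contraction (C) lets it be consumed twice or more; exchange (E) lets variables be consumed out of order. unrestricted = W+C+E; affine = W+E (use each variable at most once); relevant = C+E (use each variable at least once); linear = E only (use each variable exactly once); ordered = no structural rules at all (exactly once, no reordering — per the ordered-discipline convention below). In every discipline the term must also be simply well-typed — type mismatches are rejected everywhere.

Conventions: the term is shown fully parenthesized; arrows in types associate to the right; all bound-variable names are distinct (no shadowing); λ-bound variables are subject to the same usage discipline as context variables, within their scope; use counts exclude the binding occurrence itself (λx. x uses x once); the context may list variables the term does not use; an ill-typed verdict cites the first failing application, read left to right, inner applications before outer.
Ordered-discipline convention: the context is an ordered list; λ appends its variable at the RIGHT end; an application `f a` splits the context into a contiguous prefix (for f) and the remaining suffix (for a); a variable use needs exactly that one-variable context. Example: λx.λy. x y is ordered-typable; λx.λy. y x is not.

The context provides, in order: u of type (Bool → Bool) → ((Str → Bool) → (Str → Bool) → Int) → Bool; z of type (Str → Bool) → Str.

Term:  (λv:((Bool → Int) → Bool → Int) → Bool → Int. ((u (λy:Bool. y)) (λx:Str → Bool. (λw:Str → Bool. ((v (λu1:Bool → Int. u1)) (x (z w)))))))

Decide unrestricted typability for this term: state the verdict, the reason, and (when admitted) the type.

yes — type-checks ((((Bool → Int) → Bool → Int) → Bool → Int) → Bool) and nothing is barred; term : (((Bool → Int) → Bool → Int) → Bool → Int) → Bool
usage: u ×1; z ×1; v (λ-bound) ×1; y (λ-bound) ×1; x (λ-bound) ×1; w (λ-bound) ×1; u1 (λ-bound) ×1
use order (left to right): u, y, v, u1, x, z, w
typing: well-typed at (((Bool → Int) → Bool → Int) → Bool → Int) → Bool
per-discipline verdicts: ordered ✗ | linear ✓ | affine ✓ | relevant ✓ | unrestricted ✓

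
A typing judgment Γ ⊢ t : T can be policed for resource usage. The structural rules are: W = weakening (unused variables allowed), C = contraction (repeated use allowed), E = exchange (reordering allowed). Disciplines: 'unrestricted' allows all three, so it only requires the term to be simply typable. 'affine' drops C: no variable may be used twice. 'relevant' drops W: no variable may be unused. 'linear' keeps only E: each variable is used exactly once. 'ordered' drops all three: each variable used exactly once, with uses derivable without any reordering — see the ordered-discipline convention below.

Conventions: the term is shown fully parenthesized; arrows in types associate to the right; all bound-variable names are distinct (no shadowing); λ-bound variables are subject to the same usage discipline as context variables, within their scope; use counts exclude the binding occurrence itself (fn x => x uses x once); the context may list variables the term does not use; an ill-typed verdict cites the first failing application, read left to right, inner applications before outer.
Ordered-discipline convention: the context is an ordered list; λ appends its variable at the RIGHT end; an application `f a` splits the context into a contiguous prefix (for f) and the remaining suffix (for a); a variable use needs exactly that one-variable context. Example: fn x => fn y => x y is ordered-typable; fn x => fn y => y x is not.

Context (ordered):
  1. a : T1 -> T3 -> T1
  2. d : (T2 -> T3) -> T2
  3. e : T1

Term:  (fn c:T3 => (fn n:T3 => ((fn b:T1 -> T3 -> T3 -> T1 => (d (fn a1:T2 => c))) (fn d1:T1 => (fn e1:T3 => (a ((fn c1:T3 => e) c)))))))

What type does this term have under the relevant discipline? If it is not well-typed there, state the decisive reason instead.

not well-typed under relevant — unused: n, b, a1, d1, e1, c1 — weakening required
counts: a ×1, d ×1, e ×1, c (λ-bound) ×2, n (λ-bound) ×0, b (λ-bound) ×0, a1 (λ-bound) ×0, d1 (λ-bound) ×0, e1 (λ-bound) ×0, c1 (λ-bound) ×0
order of uses: d, c, a, e, c
typing: ✓ — T3 -> T3 -> T2
summary: ordered ✗ | linear ✗ | affine ✗ | relevant ✗ | unrestricted ✓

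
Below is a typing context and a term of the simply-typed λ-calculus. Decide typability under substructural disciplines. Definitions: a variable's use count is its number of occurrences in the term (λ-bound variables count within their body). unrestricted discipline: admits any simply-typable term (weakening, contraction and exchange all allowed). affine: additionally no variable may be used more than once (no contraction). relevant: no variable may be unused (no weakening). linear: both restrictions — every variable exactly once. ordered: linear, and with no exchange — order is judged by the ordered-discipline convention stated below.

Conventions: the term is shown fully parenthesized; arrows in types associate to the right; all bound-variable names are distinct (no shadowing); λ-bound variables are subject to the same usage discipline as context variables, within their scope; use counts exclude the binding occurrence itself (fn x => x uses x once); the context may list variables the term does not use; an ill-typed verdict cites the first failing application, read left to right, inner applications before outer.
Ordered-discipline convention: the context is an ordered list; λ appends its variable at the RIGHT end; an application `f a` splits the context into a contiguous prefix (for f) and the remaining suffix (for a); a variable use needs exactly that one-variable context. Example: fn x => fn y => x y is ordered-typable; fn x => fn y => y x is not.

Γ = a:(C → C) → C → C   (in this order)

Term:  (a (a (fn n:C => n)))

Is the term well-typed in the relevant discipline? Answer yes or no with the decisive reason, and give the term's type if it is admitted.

yes — none of a, n goes unused; term : C → C
usage: a: 2×, n (λ-bound): 1×
uses in reading order: a, a, n
typing: well-typed at C → C
across the five disciplines: ordered ✗ | linear ✗ | affine ✗ | relevant ✓ | unrestricted ✓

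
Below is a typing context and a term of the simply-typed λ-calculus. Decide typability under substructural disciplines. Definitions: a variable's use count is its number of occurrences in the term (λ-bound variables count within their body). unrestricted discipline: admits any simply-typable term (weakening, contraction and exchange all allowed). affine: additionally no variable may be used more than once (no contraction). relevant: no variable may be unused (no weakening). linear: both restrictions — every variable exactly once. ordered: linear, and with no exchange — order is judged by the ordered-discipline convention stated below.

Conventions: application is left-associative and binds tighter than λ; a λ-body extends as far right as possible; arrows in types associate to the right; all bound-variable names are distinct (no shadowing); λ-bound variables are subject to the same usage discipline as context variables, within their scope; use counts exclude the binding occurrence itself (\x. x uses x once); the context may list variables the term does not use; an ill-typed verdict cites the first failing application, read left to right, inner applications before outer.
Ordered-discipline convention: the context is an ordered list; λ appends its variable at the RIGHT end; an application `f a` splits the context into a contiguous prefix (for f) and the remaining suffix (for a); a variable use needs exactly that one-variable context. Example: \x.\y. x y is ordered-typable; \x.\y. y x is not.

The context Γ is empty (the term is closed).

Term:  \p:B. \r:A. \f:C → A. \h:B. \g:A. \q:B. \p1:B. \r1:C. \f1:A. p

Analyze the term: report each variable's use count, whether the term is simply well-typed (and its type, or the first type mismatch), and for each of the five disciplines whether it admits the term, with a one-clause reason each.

variable uses: p [bound]=1, r [bound]=0, f [bound]=0, h [bound]=0, g [bound]=0, q [bound]=0, p1 [bound]=0, r1 [bound]=0, f1 [bound]=0
use order (left to right): p
typing: ✓ — B → A → (C → A) → B → A → B → B → C → A → B
ordered: ✗ — unused: r, f, h, g, q, p1, r1, f1 — weakening required
linear: ✗ — unused: r, f, h, g, q, p1, r1, f1 — weakening required
affine: ✓ — p, r, f, h, g, q, p1, r1, f1: no repeats, contraction unneeded
relevant: ✗ — unused: r, f, h, g, q, p1, r1, f1 — weakening required
unrestricted: ✓ — type-checks (B → A → (C → A) → B → A → B → B → C → A → B) and nothing is barred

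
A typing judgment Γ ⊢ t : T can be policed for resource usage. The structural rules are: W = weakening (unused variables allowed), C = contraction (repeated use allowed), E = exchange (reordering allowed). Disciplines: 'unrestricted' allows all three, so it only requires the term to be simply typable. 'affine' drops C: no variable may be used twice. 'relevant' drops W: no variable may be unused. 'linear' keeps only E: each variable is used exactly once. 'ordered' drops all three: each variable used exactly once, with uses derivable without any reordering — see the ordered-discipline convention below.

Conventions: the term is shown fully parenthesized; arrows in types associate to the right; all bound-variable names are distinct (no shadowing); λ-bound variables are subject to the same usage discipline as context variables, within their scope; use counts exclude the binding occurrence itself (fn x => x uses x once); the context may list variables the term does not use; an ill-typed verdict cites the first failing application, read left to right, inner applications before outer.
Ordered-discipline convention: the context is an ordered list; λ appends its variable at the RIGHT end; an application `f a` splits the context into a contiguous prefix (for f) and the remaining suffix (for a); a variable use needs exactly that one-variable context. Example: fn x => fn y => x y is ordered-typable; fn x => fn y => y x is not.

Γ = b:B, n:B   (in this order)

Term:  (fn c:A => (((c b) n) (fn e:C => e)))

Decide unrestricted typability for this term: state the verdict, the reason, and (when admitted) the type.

no — not simply typable
usage: b=1, n=1, c (λ-bound)=1, e (λ-bound)=1
order of uses: c, b, n, e
typing: ill-typed: non-arrow in function slot: A
per-discipline verdicts: ordered ✗ · linear ✗ · affine ✗ · relevant ✗ · unrestricted ✗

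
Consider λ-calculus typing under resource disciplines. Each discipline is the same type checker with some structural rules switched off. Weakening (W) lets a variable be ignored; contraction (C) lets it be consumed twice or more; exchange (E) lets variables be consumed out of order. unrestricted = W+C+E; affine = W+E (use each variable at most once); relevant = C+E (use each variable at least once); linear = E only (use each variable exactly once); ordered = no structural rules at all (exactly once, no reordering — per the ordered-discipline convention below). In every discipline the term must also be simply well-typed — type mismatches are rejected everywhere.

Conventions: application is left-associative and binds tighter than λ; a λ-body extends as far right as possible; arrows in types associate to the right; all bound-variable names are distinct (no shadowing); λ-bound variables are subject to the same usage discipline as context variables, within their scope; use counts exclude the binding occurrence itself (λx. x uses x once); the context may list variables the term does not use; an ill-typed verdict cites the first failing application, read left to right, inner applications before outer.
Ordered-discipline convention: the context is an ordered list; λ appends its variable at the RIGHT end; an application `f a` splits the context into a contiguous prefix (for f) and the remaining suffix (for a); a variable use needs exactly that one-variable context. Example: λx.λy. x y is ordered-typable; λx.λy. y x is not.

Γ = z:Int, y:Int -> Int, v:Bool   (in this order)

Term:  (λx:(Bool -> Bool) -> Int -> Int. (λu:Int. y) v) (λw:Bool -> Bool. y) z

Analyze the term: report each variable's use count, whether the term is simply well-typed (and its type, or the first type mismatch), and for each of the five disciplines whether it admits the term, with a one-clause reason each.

usage: z: 1, y: 2, v: 1, x [bound]: 0, u [bound]: 0, w [bound]: 0
use order (left to right): y, v, y, z
typing: ill-typed: an argument Bool mismatches the expected Int
ordered: ✗ — not simply typable
linear: ✗ — fails simple typing
affine: ✗ — a type mismatch blocks all five
relevant: ✗ — the type mismatch rejects it
unrestricted: ✗ — not simply typable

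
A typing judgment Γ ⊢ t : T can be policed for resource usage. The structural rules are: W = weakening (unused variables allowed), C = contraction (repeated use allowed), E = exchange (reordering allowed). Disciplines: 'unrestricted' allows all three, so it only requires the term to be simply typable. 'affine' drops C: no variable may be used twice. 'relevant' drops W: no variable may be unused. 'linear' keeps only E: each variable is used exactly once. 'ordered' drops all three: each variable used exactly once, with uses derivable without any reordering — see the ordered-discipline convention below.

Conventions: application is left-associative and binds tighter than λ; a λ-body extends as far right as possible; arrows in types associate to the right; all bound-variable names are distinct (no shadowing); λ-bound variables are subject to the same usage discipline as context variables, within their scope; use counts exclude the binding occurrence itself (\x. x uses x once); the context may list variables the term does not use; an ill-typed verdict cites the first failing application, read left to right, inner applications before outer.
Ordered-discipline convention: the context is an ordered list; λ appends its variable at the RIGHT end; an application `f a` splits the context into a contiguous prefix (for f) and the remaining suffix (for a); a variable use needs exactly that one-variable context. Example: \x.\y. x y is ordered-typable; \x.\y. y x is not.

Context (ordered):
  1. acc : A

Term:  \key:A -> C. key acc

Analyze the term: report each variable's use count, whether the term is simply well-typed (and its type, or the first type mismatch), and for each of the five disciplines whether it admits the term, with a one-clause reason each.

usage: acc=1, key (λ-bound)=1
order of uses: key, acc
typing: well-typed — term : (A -> C) -> C
ordered: ✗, no contiguous prefix/suffix split fits key, acc
linear: ✓, acc, key: one use apiece
affine: ✓, at most one use each (acc, key)
relevant: ✓, acc, key: all used, weakening unneeded
unrestricted: ✓, simply typable at (A -> C) -> C; W, C, E all held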